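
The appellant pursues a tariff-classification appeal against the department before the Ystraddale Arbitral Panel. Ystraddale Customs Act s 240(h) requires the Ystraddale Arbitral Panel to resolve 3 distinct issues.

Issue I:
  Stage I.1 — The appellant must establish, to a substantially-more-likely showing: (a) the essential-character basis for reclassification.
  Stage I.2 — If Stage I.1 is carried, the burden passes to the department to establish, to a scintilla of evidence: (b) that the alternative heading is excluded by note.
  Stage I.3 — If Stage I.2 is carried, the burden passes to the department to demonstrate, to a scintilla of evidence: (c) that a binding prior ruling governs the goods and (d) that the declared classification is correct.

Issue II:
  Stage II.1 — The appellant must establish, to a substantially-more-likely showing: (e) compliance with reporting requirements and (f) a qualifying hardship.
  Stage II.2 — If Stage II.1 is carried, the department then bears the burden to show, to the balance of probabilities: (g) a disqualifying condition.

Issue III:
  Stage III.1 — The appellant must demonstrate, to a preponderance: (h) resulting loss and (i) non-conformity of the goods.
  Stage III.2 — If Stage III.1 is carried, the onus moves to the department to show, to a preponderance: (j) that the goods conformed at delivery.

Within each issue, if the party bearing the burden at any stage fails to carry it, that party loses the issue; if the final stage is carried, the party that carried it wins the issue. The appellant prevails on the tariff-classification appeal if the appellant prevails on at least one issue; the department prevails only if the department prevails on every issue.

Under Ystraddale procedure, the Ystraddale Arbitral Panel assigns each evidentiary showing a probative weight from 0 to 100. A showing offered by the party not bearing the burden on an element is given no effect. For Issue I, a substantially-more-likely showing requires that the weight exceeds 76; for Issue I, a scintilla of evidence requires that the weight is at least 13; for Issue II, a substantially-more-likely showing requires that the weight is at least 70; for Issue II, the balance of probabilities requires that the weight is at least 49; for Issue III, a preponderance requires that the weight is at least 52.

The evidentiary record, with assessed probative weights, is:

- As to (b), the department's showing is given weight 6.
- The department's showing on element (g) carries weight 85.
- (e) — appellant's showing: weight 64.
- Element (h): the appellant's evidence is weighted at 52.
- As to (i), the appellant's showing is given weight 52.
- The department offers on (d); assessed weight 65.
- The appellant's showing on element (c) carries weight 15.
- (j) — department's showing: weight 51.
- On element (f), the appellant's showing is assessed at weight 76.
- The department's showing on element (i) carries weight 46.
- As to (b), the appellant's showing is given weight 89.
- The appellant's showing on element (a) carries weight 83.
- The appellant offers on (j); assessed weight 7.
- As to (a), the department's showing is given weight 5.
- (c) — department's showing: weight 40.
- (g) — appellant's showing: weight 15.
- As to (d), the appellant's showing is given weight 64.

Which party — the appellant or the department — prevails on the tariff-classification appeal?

— Issue I —
Stage I.1 — burden on appellant; standard: a substantially-more-likely showing (weight exceeds 76).
    (a): 83 (department's 5 disregarded) > 76 [met]
  All elements met. The burden passes to the department.
Stage I.2 — burden on department; standard: a scintilla of evidence (weight is at least 13).
    (b): 6 (appellant's 89 disregarded) < 13 [not met]
  Stage I.2 not carried; the department fails its burden.
So the appellant prevails on this issue.
— Issue II —
At Stage II.1 the appellant must meet a substantially-more-likely showing (weight is at least 70): on (e) the weight is 64, < 70, so (e) does not meet the standard; on (f) the weight is 76, which does reach 70, so (f) meets the standard.
  Stage II.1 not carried; the appellant fails its burden.
The analysis ends at Stage II.1; the department prevails on this issue.
— Issue III —
Stage III.1 (appellant, a preponderance, weight is at least 52): (h) 52 ≥ 52 — meets; (i) 52 (department's 46 disregarded) ≥ 52 — meets.
  Stage III.1 is satisfied; the onus moves to the department.
Stage III.2 (department, a preponderance, weight is at least 52): (j) 51 (appellant's 7 disregarded) < 52 — fails.
  The department does not carry Stage III.2.
The analysis ends at Stage III.2; the appellant prevails on this issue.
Per-issue: Issue I → appellant; Issue II → department; Issue III → appellant. The appellant must prevail on at least one issue; overall, the appellant prevails.

appellant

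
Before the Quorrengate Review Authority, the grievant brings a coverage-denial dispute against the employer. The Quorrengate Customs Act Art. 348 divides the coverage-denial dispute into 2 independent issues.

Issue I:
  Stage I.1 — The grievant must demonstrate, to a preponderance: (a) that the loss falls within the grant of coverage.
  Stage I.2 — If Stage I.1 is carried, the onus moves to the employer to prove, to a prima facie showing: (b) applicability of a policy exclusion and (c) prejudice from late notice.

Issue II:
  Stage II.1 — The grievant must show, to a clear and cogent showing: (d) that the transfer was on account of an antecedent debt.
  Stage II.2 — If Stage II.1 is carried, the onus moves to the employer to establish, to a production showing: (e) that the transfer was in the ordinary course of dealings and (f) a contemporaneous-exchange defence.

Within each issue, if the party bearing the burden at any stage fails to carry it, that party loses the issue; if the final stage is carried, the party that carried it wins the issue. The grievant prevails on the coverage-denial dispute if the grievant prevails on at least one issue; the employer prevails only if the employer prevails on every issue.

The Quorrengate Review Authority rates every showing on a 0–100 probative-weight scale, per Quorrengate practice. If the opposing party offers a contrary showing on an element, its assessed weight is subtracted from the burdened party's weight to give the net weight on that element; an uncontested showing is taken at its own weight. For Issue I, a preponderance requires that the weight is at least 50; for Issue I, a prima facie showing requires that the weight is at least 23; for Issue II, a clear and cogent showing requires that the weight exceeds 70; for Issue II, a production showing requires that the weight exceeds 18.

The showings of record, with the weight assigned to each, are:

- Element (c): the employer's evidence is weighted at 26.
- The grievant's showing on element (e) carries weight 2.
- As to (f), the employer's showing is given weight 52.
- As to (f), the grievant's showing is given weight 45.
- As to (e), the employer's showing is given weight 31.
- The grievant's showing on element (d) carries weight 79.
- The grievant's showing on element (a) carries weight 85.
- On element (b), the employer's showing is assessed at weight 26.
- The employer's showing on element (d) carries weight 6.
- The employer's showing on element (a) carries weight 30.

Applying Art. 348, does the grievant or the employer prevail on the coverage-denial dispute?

— Issue I —
Stage I.1 — burden on grievant; standard: a preponderance (weight is at least 50).
    (a): 85 − 30 = 55 ≥ 50 [met]
  The grievant carries Stage I.1; the employer now bears the burden.
Stage I.2 — burden on employer; standard: a prima facie showing (weight is at least 23).
    (b): 26 ≥ 23 [met]
    (c): 26 ≥ 23 [met]
  Stage I.2 carried; the final stage is satisfied.
With every stage satisfied, the employer prevails on this issue.
— Issue II —
At Stage II.1 the grievant must meet a clear and cogent showing (weight exceeds 70): on (d) the weight is 79 less the opposing 6 gives net 73, > 70, so (d) meets the standard.
  Stage II.1 carried; the burden shifts to the employer.
At Stage II.2 the employer must meet a production showing (weight exceeds 18): on (e) the weight is 31 less the opposing 2 gives net 29, which does exceed 18, so (e) meets the standard; on (f) the weight is 52 less the opposing 45 gives net 7, ≤ 18, so (f) does not meet the standard.
  Stage II.2 not carried; the employer fails its burden.
So the grievant prevails on this issue.
Per-issue: Issue I → employer; Issue II → grievant. The grievant must prevail on at least one issue; overall, the grievant prevails.

grievant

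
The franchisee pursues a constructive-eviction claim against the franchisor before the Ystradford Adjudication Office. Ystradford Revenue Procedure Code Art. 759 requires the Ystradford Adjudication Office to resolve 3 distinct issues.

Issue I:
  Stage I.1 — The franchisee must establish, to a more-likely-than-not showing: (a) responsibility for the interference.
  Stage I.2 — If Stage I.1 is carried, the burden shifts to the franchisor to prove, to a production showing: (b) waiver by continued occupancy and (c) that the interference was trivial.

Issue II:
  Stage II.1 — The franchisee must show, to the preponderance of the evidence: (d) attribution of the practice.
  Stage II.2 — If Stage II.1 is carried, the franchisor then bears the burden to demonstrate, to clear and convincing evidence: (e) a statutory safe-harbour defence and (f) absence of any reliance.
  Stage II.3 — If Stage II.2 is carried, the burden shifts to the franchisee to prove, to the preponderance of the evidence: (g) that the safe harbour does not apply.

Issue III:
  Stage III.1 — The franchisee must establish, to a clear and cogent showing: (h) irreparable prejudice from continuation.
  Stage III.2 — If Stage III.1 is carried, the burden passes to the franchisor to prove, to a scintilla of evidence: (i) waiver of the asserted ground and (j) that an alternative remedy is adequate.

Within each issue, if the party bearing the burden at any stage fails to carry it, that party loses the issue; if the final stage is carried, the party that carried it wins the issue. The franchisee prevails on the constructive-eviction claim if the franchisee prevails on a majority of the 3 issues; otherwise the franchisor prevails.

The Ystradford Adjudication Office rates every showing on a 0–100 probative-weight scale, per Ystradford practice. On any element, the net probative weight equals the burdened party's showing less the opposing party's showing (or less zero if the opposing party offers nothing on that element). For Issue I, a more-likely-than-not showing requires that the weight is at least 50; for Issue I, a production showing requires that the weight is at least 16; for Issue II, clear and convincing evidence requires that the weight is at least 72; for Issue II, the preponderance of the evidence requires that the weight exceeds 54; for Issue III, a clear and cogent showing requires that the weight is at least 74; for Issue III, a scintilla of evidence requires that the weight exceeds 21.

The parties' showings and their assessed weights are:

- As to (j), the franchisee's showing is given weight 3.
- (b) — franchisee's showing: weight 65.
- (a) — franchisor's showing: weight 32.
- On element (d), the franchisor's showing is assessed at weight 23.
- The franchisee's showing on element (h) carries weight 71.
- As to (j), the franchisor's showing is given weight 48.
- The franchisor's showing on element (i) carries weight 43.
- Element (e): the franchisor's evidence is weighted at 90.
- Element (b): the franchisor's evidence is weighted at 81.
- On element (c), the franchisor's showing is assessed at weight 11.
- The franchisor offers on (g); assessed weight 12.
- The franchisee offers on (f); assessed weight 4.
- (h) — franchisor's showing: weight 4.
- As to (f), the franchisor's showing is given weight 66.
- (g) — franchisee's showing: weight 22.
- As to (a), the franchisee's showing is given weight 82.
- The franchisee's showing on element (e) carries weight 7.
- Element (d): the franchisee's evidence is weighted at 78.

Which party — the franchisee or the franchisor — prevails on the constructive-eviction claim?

— Issue I —
Stage I.1 — burden on franchisee; standard: a more-likely-than-not showing (weight is at least 50).
    (a): 82 − 32 = 50 ≥ 50 [met]
  The franchisee carries Stage I.1; the franchisor now bears the burden.
Stage I.2 — burden on franchisor; standard: a production showing (weight is at least 16).
    (b): 81 − 65 = 16 ≥ 16 [met]
    (c): 11 < 16 [not met]
  Not every element is met, so the franchisor fails to carry Stage I.2.
So the franchisee prevails on this issue.
— Issue II —
Stage II.1 (franchisee, the preponderance of the evidence, weight exceeds 54): (d) net 78−23=55 > 54 — meets.
  Stage II.1 carried; the burden shifts to the franchisor.
Stage II.2 (franchisor, clear and convincing evidence, weight is at least 72): (e) net 90−7=83 ≥ 72 — meets; (f) net 66−4=62 < 72 — fails.
  Not every element is met, so the franchisor fails to carry Stage II.2.
So the franchisee prevails on this issue.
— Issue III —
Stage III.1 — burden on franchisee; standard: a clear and cogent showing (weight is at least 74).
    (h): 71 − 4 = 67 < 74 [not met]
  The franchisee does not carry Stage III.1.
The franchisor prevails on this issue.
Per-issue: Issue I → franchisee; Issue II → franchisee; Issue III → franchisor. The franchisee must prevail on a majority of issues; overall, the franchisee prevails.

franchisee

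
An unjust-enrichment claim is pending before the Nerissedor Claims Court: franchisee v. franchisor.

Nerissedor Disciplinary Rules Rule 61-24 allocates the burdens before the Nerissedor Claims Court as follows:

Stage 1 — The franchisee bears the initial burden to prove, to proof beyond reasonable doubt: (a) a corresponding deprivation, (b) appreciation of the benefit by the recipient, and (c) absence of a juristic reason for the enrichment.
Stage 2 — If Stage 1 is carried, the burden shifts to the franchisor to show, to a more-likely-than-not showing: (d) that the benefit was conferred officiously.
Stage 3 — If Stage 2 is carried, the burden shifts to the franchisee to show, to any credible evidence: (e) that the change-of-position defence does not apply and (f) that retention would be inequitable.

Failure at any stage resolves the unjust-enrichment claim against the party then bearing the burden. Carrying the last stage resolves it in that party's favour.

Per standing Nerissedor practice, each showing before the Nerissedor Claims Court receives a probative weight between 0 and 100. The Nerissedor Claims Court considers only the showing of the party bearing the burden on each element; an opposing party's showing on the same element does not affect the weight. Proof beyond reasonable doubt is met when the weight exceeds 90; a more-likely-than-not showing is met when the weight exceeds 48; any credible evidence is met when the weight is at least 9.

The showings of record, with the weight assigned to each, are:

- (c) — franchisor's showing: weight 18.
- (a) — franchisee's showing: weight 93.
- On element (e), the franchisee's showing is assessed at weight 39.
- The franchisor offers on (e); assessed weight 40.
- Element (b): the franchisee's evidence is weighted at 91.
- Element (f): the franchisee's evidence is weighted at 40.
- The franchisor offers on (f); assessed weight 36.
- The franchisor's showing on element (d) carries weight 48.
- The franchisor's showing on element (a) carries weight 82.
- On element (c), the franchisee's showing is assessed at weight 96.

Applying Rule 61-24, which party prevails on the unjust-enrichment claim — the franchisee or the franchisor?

Stage 1 (franchisee, proof beyond reasonable doubt, weight exceeds 90): (a) 93 (franchisor's 82 disregarded) > 90 — meets; (b) 91 > 90 — meets; (c) 96 (franchisor's 18 disregarded) > 90 — meets.
  Stage 1 carried; the burden shifts to the franchisor.
Stage 2 (franchisor, a more-likely-than-not showing, weight exceeds 48): (d) 48 ≤ 48 — fails.
  Not every element is met, so the franchisor fails to carry Stage 2.
So the franchisee prevails.

franchisee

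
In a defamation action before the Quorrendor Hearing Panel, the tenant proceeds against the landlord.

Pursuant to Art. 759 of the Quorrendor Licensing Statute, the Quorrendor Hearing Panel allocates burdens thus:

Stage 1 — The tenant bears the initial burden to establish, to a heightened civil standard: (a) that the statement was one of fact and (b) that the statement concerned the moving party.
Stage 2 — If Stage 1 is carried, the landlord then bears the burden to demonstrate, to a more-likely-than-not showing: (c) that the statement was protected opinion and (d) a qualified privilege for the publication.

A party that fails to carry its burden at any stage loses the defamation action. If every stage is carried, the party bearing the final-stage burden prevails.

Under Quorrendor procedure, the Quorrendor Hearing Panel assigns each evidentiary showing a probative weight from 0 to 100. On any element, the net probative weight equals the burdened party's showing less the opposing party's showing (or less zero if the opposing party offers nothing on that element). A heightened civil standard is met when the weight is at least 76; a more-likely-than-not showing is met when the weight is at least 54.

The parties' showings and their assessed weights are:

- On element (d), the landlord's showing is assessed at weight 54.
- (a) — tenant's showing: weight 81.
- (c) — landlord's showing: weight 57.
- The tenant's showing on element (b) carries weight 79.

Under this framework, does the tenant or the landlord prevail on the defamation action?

landlord

Stage 1 — burden on tenant; standard: a heightened civil standard (weight is at least 76).
    (a): 81 ≥ 76 [met]
    (b): 79 ≥ 76 [met]
  Stage 1 is satisfied; the onus moves to the landlord.
Stage 2 — burden on landlord; standard: a more-likely-than-not showing (weight is at least 54).
    (c): 57 ≥ 54 [met]
    (d): 54 ≥ 54 [met]
  The landlord carries the last stage.
All stages carried — the landlord prevails.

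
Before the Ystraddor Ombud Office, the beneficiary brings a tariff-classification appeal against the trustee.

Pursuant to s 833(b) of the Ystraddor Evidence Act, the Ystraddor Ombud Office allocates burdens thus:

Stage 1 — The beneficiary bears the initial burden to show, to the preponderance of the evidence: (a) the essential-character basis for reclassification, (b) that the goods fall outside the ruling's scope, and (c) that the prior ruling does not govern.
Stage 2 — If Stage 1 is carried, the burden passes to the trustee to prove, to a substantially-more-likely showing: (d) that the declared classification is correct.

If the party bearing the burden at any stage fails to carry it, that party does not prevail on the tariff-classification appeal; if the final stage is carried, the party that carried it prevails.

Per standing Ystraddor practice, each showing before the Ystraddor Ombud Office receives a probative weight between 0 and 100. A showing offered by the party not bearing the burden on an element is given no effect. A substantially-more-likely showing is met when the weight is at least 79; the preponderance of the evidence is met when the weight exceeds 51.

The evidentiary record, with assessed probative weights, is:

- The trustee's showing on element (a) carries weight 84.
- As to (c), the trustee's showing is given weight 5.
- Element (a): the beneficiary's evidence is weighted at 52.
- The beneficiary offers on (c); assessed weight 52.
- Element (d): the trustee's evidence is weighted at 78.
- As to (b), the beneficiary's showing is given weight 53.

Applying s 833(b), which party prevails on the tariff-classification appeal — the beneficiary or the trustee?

beneficiary

Stage 1 — burden on beneficiary; standard: the preponderance of the evidence (weight exceeds 51).
    (a): 52 (trustee's 84 disregarded) > 51 [met]
    (b): 53 > 51 [met]
    (c): 52 (trustee's 5 disregarded) > 51 [met]
  All elements met. The burden passes to the trustee.
Stage 2 — burden on trustee; standard: a substantially-more-likely showing (weight is at least 79).
    (d): 78 < 79 [not met]
  The trustee does not carry Stage 2.
The beneficiary prevails.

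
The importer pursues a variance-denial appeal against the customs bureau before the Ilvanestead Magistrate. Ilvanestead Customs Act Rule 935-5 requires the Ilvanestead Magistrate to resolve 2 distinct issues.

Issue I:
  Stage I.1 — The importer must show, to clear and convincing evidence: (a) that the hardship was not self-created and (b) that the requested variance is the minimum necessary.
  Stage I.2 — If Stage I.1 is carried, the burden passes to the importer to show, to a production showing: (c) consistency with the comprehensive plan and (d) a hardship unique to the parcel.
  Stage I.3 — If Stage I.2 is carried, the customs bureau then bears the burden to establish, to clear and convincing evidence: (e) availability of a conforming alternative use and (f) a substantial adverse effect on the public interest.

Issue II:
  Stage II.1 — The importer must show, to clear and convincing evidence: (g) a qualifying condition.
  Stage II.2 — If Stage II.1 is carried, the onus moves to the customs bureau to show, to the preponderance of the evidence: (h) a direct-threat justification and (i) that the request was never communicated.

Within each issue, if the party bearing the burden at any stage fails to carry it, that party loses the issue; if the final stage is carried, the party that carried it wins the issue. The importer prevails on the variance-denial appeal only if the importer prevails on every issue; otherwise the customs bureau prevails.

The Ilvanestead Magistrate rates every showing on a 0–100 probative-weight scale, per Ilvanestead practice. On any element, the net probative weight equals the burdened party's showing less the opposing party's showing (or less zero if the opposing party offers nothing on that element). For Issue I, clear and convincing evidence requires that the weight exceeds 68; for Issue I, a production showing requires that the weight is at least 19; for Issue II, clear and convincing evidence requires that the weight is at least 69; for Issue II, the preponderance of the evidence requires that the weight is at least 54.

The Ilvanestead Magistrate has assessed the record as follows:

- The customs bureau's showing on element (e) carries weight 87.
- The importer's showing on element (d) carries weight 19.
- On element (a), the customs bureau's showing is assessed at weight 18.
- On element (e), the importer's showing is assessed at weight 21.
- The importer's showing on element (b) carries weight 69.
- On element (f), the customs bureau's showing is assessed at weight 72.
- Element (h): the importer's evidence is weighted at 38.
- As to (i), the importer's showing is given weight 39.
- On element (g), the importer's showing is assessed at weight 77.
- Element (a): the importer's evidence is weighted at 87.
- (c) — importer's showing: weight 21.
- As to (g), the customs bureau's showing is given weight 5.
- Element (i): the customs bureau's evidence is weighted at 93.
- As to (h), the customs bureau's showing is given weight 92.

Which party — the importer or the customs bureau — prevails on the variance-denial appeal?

— Issue I —
At Stage I.1 the importer must meet clear and convincing evidence (weight exceeds 68): on (a) the weight is 87 less the opposing 18 gives net 69, which does exceed 68, so (a) meets the standard; on (b) the weight is 69, > 68, so (b) meets the standard.
  Stage I.1 is satisfied; the importer continues to bear the burden.
At Stage I.2 the importer must meet a production showing (weight is at least 19): on (c) the weight is 21, ≥ 19, so (c) meets the standard; on (d) the weight is 19, ≥ 19, so (d) meets the standard.
  Stage I.2 is satisfied; the onus moves to the customs bureau.
At Stage I.3 the customs bureau must meet clear and convincing evidence (weight exceeds 68): on (e) the weight is 87 less the opposing 21 gives net 66, ≤ 68, so (e) does not meet the standard; on (f) the weight is 72, which does exceed 68, so (f) meets the standard.
  Not every element is met, so the customs bureau fails to carry Stage I.3.
So the importer prevails on this issue.
— Issue II —
Stage II.1 — burden on importer; standard: clear and convincing evidence (weight is at least 69).
    (g): 77 − 5 = 72 ≥ 69 [met]
  All elements met. The burden passes to the customs bureau.
Stage II.2 — burden on customs bureau; standard: the preponderance of the evidence (weight is at least 54).
    (h): 92 − 38 = 54 ≥ 54 [met]
    (i): 93 − 39 = 54 ≥ 54 [met]
  Stage II.2 carried; the final stage is satisfied.
With every stage satisfied, the customs bureau prevails on this issue.
Per-issue: Issue I → importer; Issue II → customs bureau. The importer must prevail on every issue; overall, the customs bureau prevails.

customs bureau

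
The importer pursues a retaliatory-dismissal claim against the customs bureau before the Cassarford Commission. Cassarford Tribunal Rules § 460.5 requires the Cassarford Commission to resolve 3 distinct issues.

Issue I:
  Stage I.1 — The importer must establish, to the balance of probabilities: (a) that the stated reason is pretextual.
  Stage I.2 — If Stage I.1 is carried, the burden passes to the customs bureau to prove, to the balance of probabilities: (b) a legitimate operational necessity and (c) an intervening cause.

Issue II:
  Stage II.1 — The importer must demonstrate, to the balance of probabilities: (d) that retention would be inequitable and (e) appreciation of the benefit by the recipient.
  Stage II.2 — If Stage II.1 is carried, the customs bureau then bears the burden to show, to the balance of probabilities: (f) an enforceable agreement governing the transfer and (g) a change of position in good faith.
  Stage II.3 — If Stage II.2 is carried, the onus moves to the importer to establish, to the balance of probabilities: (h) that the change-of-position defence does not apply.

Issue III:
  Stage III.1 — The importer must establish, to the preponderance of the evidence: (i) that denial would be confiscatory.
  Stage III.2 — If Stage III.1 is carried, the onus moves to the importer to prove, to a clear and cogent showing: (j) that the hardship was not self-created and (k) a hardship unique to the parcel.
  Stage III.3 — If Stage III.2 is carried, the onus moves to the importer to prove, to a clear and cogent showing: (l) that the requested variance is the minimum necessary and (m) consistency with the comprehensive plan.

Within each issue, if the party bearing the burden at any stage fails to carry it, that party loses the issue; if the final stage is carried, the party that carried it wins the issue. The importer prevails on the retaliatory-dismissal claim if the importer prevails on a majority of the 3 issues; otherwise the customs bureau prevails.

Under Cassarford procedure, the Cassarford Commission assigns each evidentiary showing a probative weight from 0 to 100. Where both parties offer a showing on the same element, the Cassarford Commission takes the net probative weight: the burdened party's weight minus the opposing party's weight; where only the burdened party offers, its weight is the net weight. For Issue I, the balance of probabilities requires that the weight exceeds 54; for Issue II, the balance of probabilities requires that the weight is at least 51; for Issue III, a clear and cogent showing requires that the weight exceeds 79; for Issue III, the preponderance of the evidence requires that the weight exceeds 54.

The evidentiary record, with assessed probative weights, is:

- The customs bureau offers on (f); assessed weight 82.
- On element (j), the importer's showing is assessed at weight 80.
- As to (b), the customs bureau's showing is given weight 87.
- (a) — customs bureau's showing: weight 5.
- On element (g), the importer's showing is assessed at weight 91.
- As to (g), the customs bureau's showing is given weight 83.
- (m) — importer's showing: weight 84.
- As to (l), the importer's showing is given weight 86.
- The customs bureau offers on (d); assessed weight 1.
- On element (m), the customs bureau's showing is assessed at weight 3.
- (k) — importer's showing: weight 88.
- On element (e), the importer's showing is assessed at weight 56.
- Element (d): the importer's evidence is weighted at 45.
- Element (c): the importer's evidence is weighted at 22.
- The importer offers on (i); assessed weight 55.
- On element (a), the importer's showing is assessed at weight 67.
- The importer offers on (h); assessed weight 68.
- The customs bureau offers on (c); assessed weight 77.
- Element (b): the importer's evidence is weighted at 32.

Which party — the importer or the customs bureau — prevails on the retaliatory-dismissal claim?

customs bureau

— Issue I —
At Stage I.1 the importer must meet the balance of probabilities (weight exceeds 54): on (a) the weight is 67 less the opposing 5 gives net 62, > 54, so (a) meets the standard.
  The importer carries Stage I.1; the customs bureau now bears the burden.
At Stage I.2 the customs bureau must meet the balance of probabilities (weight exceeds 54): on (b) the weight is 87 less the opposing 32 gives net 55, > 54, so (b) meets the standard; on (c) the weight is 77 less the opposing 22 gives net 55, > 54, so (c) meets the standard.
  Stage I.2 carried; the final stage is satisfied.
All stages carried — the customs bureau prevails on this issue.
— Issue II —
At Stage II.1 the importer must meet the balance of probabilities (weight is at least 51): on (d) the weight is 45 less the opposing 1 gives net 44, which does not reach 51, so (d) does not meet the standard; on (e) the weight is 56, which does reach 51, so (e) meets the standard.
  The importer does not carry Stage II.1.
The analysis ends at Stage II.1; the customs bureau prevails on this issue.
— Issue III —
Stage III.1 (importer, the preponderance of the evidence, weight exceeds 54): (i) 55 > 54 — meets.
  All elements met. The importer retains the burden for Stage III.2.
Stage III.2 (importer, a clear and cogent showing, weight exceeds 79): (j) 80 > 79 — meets; (k) 88 > 79 — meets.
  All elements met. The importer retains the burden for Stage III.3.
Stage III.3 (importer, a clear and cogent showing, weight exceeds 79): (l) 86 > 79 — meets; (m) net 84−3=81 > 79 — meets.
  The importer carries the last stage.
Every stage carried; the importer prevails on this issue.
Per-issue: Issue I → customs bureau; Issue II → customs bureau; Issue III → importer. The importer must prevail on a majority of issues; overall, the customs bureau prevails.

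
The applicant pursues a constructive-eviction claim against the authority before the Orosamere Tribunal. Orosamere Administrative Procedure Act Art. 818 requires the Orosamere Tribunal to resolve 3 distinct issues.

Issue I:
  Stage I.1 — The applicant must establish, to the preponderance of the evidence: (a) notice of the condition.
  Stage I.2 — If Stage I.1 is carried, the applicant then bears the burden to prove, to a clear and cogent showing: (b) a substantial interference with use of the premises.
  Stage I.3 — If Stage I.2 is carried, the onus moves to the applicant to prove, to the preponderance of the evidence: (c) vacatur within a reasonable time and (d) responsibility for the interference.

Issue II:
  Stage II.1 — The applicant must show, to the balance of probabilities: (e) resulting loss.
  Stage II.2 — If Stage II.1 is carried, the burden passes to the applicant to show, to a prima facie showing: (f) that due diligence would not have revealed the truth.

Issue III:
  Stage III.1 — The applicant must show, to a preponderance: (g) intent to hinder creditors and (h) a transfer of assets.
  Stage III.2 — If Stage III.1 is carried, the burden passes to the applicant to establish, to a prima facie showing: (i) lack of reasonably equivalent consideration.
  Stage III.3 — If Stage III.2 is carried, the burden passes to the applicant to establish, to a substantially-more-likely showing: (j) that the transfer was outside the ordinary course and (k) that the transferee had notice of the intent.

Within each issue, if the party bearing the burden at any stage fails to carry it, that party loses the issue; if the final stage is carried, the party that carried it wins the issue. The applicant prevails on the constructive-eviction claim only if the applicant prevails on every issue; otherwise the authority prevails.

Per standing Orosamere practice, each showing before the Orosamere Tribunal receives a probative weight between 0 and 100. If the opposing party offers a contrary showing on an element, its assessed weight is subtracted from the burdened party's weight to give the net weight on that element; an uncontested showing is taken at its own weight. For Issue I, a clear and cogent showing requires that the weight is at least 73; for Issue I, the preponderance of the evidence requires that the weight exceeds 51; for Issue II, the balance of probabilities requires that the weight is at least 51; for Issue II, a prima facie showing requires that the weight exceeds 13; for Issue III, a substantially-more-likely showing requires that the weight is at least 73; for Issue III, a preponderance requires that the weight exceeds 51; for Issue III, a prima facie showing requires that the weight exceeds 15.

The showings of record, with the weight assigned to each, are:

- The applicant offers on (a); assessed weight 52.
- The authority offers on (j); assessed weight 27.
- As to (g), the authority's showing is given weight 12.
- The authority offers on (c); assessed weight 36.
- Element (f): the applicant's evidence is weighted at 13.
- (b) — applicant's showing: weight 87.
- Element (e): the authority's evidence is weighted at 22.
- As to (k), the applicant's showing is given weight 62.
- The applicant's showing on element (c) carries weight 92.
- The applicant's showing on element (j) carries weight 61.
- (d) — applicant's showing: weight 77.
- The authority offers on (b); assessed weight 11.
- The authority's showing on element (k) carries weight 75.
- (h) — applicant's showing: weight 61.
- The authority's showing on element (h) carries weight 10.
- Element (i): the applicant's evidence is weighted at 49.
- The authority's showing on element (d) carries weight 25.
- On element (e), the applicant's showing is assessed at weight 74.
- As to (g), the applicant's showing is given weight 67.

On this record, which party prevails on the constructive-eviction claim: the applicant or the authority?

— Issue I —
Stage I.1 (applicant, the preponderance of the evidence, weight exceeds 51): (a) 52 > 51 — meets.
  Stage I.1 is satisfied; the applicant continues to bear the burden.
Stage I.2 (applicant, a clear and cogent showing, weight is at least 73): (b) net 87−11=76 ≥ 73 — meets.
  Stage I.2 is satisfied; the applicant continues to bear the burden.
Stage I.3 (applicant, the preponderance of the evidence, weight exceeds 51): (c) net 92−36=56 > 51 — meets; (d) net 77−25=52 > 51 — meets.
  Stage I.3 carried; the final stage is satisfied.
Every stage carried; the applicant prevails on this issue.
— Issue II —
Stage II.1 (applicant, the balance of probabilities, weight is at least 51): (e) net 74−22=52 ≥ 51 — meets.
  All elements met. The applicant retains the burden for Stage II.2.
Stage II.2 (applicant, a prima facie showing, weight exceeds 13): (f) 13 ≤ 13 — fails.
  The applicant does not carry Stage II.2.
The analysis ends at Stage II.2; the authority prevails on this issue.
— Issue III —
At Stage III.1 the applicant must meet a preponderance (weight exceeds 51): on (g) the weight is 67 less the opposing 12 gives net 55, > 51, so (g) meets the standard; on (h) the weight is 61 less the opposing 10 gives net 51, which does not exceed 51, so (h) does not meet the standard.
  Stage III.1 not carried; the applicant fails its burden.
The analysis ends at Stage III.1; the authority prevails on this issue.
Per-issue: Issue I → applicant; Issue II → authority; Issue III → authority. The applicant must prevail on every issue; overall, the authority prevails.

authority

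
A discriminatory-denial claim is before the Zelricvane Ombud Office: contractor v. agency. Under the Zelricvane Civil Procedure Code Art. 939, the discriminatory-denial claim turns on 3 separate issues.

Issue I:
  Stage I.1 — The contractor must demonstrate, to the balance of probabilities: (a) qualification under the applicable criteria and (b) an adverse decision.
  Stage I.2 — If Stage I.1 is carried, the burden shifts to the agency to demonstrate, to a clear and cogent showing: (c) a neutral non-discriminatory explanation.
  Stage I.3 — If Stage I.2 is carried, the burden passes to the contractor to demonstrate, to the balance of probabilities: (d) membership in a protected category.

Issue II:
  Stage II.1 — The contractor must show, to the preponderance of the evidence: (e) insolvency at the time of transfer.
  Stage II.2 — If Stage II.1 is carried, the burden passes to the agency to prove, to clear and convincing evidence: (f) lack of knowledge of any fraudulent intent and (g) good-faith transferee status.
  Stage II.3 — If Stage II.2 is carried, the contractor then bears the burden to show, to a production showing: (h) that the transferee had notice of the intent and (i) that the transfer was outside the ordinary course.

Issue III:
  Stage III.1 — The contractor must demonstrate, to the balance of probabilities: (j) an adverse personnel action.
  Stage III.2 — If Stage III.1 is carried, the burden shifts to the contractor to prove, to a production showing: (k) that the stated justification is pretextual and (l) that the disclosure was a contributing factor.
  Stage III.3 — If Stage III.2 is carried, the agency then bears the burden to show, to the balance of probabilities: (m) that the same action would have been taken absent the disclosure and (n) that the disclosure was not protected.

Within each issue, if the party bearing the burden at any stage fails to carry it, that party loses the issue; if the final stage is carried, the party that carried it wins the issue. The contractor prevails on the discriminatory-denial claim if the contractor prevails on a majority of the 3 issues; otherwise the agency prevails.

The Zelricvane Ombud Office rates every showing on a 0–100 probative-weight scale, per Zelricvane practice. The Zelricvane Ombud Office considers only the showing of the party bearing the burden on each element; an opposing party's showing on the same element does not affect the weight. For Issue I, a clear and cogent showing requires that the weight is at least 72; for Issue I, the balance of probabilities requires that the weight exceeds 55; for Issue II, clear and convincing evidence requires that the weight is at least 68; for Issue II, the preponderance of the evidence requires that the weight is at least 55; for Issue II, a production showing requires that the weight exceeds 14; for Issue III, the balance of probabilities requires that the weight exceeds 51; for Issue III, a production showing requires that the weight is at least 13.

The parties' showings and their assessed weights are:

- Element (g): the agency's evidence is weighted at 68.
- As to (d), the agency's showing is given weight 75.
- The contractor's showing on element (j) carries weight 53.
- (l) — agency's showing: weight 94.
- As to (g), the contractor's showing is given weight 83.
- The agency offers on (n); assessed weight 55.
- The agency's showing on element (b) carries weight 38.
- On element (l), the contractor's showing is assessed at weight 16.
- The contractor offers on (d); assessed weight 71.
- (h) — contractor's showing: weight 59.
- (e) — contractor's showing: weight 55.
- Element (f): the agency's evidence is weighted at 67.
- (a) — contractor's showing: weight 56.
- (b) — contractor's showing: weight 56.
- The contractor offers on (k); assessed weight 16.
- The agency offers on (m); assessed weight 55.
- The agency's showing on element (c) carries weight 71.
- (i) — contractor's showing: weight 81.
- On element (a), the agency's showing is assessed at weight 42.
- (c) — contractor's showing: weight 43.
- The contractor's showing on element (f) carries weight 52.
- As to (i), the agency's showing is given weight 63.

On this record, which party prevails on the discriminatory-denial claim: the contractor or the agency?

contractor

— Issue I —
Stage I.1 — burden on contractor; standard: the balance of probabilities (weight exceeds 55).
    (a): 56 (agency's 42 disregarded) > 55 [met]
    (b): 56 (agency's 38 disregarded) > 55 [met]
  The contractor carries Stage I.1; the agency now bears the burden.
Stage I.2 — burden on agency; standard: a clear and cogent showing (weight is at least 72).
    (c): 71 (contractor's 43 disregarded) < 72 [not met]
  The agency does not carry Stage I.2.
So the contractor prevails on this issue.
— Issue II —
At Stage II.1 the contractor must meet the preponderance of the evidence (weight is at least 55): on (e) the weight is 55, which does reach 55, so (e) meets the standard.
  Stage II.1 carried; the burden shifts to the agency.
At Stage II.2 the agency must meet clear and convincing evidence (weight is at least 68): on (f) the weight is 67 (the contractor's 52 is given no effect), which does not reach 68, so (f) does not meet the standard; on (g) the weight is 68 (the contractor's 83 is given no effect), ≥ 68, so (g) meets the standard.
  Not every element is met, so the agency fails to carry Stage II.2.
The analysis ends at Stage II.2; the contractor prevails on this issue.
— Issue III —
At Stage III.1 the contractor must meet the balance of probabilities (weight exceeds 51): on (j) the weight is 53, > 51, so (j) meets the standard.
  Stage III.1 carried; the burden remains with the contractor.
At Stage III.2 the contractor must meet a production showing (weight is at least 13): on (k) the weight is 16, ≥ 13, so (k) meets the standard; on (l) the weight is 16 (the agency's 94 is given no effect), ≥ 13, so (l) meets the standard.
  Stage III.2 carried; the burden shifts to the agency.
At Stage III.3 the agency must meet the balance of probabilities (weight exceeds 51): on (m) the weight is 55, which does exceed 51, so (m) meets the standard; on (n) the weight is 55, which does exceed 51, so (n) meets the standard.
  Stage III.3 carried; the final stage is satisfied.
With every stage satisfied, the agency prevails on this issue.
Per-issue: Issue I → contractor; Issue II → contractor; Issue III → agency. The contractor must prevail on a majority of issues; overall, the contractor prevails.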